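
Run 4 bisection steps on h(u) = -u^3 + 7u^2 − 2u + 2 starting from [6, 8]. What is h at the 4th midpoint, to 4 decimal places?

midpoint 7: h = -12 < 0 → [6, 7]
midpoint 6.5: h = 10.125 > 0 → [6.5, 7]
midpoint 6.75: h = -0.109375 < 0 → [6.5, 6.75]
midpoint 6.625: h = 5.209 > 0 → [6.625, 6.75]

5.2090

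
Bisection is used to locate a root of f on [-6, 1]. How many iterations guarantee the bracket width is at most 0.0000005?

24

Width after n steps is 7/2^n. Need 2^n ≥ 7/0.0000005 = 14000000.
2^23 = 8388608 < 14000000 ≤ 2^24 = 16777216, so n = 24.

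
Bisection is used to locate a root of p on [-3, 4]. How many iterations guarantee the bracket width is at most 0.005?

11

Width after n steps is 7/2^n. Need 2^n ≥ 7/0.005 = 1400.
2^10 = 1024 < 1400 ≤ 2^11 = 2048, so n = 11.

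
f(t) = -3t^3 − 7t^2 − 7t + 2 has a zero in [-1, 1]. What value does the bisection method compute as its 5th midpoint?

0.1875

m = 0, f(m) = 2 (+); new bracket [0, 1]
m = 0.5, f(m) = -3.625 (−); new bracket [0, 0.5]
m = 0.25, f(m) = -0.234375 (−); new bracket [0, 0.25]
m = 0.125, f(m) = 1.0098 (+); new bracket [0.125, 0.25]
m = 0.1875, f(m) = 0.4216 (+); new bracket [0.1875, 0.25]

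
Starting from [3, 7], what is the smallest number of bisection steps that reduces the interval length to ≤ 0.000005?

20

Width after n steps is 4/2^n. Need 2^n ≥ 4/0.000005 = 800000.
2^19 = 524288 < 800000 ≤ 2^20 = 1048576, so n = 20.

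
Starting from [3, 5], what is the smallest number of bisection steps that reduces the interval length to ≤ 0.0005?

Width after n steps is 2/2^n. Need 2^n ≥ 2/0.0005 = 4000.
2^11 = 2048 < 4000 ≤ 2^12 = 4096, so n = 12.

12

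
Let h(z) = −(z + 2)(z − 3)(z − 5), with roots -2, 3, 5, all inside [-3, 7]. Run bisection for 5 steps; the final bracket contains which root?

h(2) = -12 < 0, so the root lies in [-3, 2]
h(-0.5) = -28.875 < 0, so the root lies in [-3, -0.5]
h(-1.75) = -8.015625 < 0, so the root lies in [-3, -1.75]
h(-2.375) = 14.8652 > 0, so the root lies in [-2.375, -1.75]
h(-2.0625) = 2.2346 > 0, so the root lies in [-2.0625, -1.75]

-2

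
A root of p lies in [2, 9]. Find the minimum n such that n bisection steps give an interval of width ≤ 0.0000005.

Width after n steps is 7/2^n. Need 2^n ≥ 7/0.0000005 = 14000000.
2^23 = 8388608 < 14000000 ≤ 2^24 = 16777216, so n = 24.

24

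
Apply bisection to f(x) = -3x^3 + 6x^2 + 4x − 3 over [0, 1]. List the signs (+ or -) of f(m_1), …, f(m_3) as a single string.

m = 0.5, f(m) = 0.125 (+); new bracket [0, 0.5]
m = 0.25, f(m) = -1.671875 (−); new bracket [0.25, 0.5]
m = 0.375, f(m) = -0.814453 (−); new bracket [0.375, 0.5]

+--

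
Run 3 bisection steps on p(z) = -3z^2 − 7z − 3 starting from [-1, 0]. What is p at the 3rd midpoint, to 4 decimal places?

midpoint -0.5: p = -0.25 < 0 → [-1, -0.5]
midpoint -0.75: p = 0.5625 > 0 → [-0.75, -0.5]
midpoint -0.625: p = 0.203125 > 0 → [-0.625, -0.5]

0.2031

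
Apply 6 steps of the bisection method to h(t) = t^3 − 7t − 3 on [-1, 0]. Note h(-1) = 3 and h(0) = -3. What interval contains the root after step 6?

[-0.453125, -0.4375]

t = -0.5 gives h = 0.375, positive; keep [-0.5, 0]
t = -0.25 gives h = -1.265625, negative; keep [-0.5, -0.25]
t = -0.375 gives h = -0.427734, negative; keep [-0.5, -0.375]
t = -0.4375 gives h = -0.0212, negative; keep [-0.5, -0.4375]
t = -0.46875 gives h = 0.1783, positive; keep [-0.46875, -0.4375]
t = -0.453125 gives h = 0.0788, positive; keep [-0.453125, -0.4375]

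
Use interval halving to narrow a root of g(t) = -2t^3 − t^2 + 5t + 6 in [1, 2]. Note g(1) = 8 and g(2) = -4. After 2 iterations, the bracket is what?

midpoint 1.5: g = 4.5 > 0 → [1.5, 2]
midpoint 1.75: g = 0.96875 > 0 → [1.75, 2]

[1.75, 2]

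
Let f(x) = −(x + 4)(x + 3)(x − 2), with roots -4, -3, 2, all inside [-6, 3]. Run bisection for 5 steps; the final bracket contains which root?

2

f(-1.5) = 13.125 > 0, so the root lies in [-1.5, 3]
f(0.75) = 22.265625 > 0, so the root lies in [0.75, 3]
f(1.875) = 3.580078 > 0, so the root lies in [1.875, 3]
f(2.4375) = -15.3142 < 0, so the root lies in [1.875, 2.4375]
f(2.15625) = -4.9599 < 0, so the root lies in [1.875, 2.15625]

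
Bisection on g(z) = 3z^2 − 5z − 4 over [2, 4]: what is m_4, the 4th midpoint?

2.375

g(3) = 8 > 0, so the root lies in [2, 3]
g(2.5) = 2.25 > 0, so the root lies in [2, 2.5]
g(2.25) = -0.0625 < 0, so the root lies in [2.25, 2.5]
g(2.375) = 1.0469 > 0, so the root lies in [2.25, 2.375]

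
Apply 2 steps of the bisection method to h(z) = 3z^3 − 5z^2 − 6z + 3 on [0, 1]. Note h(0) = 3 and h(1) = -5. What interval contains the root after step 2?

[0.25, 0.5]

h(0.5) = -0.875 < 0, so the root lies in [0, 0.5]
h(0.25) = 1.234375 > 0, so the root lies in [0.25, 0.5]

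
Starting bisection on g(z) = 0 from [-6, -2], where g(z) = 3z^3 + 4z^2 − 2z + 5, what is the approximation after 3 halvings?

g(-4) = -115 < 0, so the root lies in [-4, -2]
g(-3) = -34 < 0, so the root lies in [-3, -2]
g(-2.5) = -11.875 < 0, so the root lies in [-2.5, -2]

-2.5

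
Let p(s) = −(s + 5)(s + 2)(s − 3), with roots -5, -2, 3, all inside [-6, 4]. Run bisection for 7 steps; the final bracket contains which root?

3

m = -1, p(m) = 16 (+); new bracket [-1, 4]
m = 1.5, p(m) = 34.125 (+); new bracket [1.5, 4]
m = 2.75, p(m) = 9.203125 (+); new bracket [2.75, 4]
m = 3.375, p(m) = -16.8809 (−); new bracket [2.75, 3.375]
m = 3.0625, p(m) = -2.551 (−); new bracket [2.75, 3.0625]
m = 2.90625, p(m) = 3.6366 (+); new bracket [2.90625, 3.0625]
m = 2.984375, p(m) = 0.6218 (+); new bracket [2.984375, 3.0625]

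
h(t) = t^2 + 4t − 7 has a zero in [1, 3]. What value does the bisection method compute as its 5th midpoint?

h(2) = 5 > 0, so the root lies in [1, 2]
h(1.5) = 1.25 > 0, so the root lies in [1, 1.5]
h(1.25) = -0.4375 < 0, so the root lies in [1.25, 1.5]
h(1.375) = 0.3906 > 0, so the root lies in [1.25, 1.375]
h(1.3125) = -0.0273 < 0, so the root lies in [1.3125, 1.375]

1.3125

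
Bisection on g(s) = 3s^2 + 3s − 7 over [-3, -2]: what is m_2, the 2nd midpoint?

m = -2.5, g(m) = 4.25 (+); new bracket [-2.5, -2]
m = -2.25, g(m) = 1.4375 (+); new bracket [-2.25, -2]

-2.25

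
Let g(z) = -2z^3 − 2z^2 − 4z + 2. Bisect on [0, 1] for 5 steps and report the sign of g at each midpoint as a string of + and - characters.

-++--

z = 0.5 gives g = -0.75, negative; keep [0, 0.5]
z = 0.25 gives g = 0.84375, positive; keep [0.25, 0.5]
z = 0.375 gives g = 0.113281, positive; keep [0.375, 0.5]
z = 0.4375 gives g = -0.3003, negative; keep [0.375, 0.4375]
z = 0.40625 gives g = -0.0892, negative; keep [0.375, 0.40625]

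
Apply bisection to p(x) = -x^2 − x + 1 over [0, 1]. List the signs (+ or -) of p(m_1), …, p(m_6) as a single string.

midpoint 0.5: p = 0.25 > 0 → [0.5, 1]
midpoint 0.75: p = -0.3125 < 0 → [0.5, 0.75]
midpoint 0.625: p = -0.015625 < 0 → [0.5, 0.625]
midpoint 0.5625: p = 0.1211 > 0 → [0.5625, 0.625]
midpoint 0.59375: p = 0.0537 > 0 → [0.59375, 0.625]
midpoint 0.609375: p = 0.0193 > 0 → [0.609375, 0.625]

+--+++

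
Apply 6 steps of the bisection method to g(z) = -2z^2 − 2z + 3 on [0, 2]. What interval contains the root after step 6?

[0.8125, 0.84375]

m = 1, g(m) = -1 (−); new bracket [0, 1]
m = 0.5, g(m) = 1.5 (+); new bracket [0.5, 1]
m = 0.75, g(m) = 0.375 (+); new bracket [0.75, 1]
m = 0.875, g(m) = -0.2812 (−); new bracket [0.75, 0.875]
m = 0.8125, g(m) = 0.0547 (+); new bracket [0.8125, 0.875]
m = 0.84375, g(m) = -0.1113 (−); new bracket [0.8125, 0.84375]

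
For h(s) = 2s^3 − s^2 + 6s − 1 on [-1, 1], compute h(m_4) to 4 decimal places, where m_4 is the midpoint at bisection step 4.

h(0) = -1 < 0, so the root lies in [0, 1]
h(0.5) = 2 > 0, so the root lies in [0, 0.5]
h(0.25) = 0.46875 > 0, so the root lies in [0, 0.25]
h(0.125) = -0.2617 < 0, so the root lies in [0.125, 0.25]

-0.2617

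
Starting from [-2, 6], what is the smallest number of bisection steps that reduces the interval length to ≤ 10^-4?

Width after n steps is 8/2^n. Need 2^n ≥ 8/10^-4 = 80000.
2^16 = 65536 < 80000 ≤ 2^17 = 131072, so n = 17.

17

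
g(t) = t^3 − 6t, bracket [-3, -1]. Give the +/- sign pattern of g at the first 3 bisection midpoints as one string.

m = -2, g(m) = 4 (+); new bracket [-3, -2]
m = -2.5, g(m) = -0.625 (−); new bracket [-2.5, -2]
m = -2.25, g(m) = 2.109375 (+); new bracket [-2.5, -2.25]

+-+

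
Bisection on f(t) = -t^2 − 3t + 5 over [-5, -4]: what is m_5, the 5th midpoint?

-4.21875

f(-4.5) = -1.75 < 0, so the root lies in [-4.5, -4]
f(-4.25) = -0.3125 < 0, so the root lies in [-4.25, -4]
f(-4.125) = 0.359375 > 0, so the root lies in [-4.25, -4.125]
f(-4.1875) = 0.0273 > 0, so the root lies in [-4.25, -4.1875]
f(-4.21875) = -0.1416 < 0, so the root lies in [-4.21875, -4.1875]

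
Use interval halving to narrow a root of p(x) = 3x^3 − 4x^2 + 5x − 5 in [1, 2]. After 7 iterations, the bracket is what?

p(1.5) = 3.625 > 0, so the root lies in [1, 1.5]
p(1.25) = 0.859375 > 0, so the root lies in [1, 1.25]
p(1.125) = -0.166016 < 0, so the root lies in [1.125, 1.25]
p(1.1875) = 0.3206 > 0, so the root lies in [1.125, 1.1875]
p(1.15625) = 0.071 > 0, so the root lies in [1.125, 1.15625]
p(1.140625) = -0.049 < 0, so the root lies in [1.140625, 1.15625]
p(1.1484375) = 0.0106 > 0, so the root lies in [1.140625, 1.1484375]

[1.140625, 1.1484375]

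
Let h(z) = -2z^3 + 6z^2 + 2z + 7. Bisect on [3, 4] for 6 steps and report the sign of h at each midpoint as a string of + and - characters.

z = 3.5 gives h = 1.75, positive; keep [3.5, 4]
z = 3.75 gives h = -6.59375, negative; keep [3.5, 3.75]
z = 3.625 gives h = -2.175781, negative; keep [3.5, 3.625]
z = 3.5625 gives h = -0.1528, negative; keep [3.5, 3.5625]
z = 3.53125 gives h = 0.8134, positive; keep [3.53125, 3.5625]
z = 3.546875 gives h = 0.334, positive; keep [3.546875, 3.5625]

+---++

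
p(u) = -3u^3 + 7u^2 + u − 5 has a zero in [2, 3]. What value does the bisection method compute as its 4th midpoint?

m = 2.5, p(m) = -5.625 (−); new bracket [2, 2.5]
m = 2.25, p(m) = -1.484375 (−); new bracket [2, 2.25]
m = 2.125, p(m) = -0.052734 (−); new bracket [2, 2.125]
m = 2.0625, p(m) = 0.5188 (+); new bracket [2.0625, 2.125]

2.0625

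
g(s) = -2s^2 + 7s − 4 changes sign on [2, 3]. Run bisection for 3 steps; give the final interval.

[2.75, 2.875]

s = 2.5 gives g = 1, positive; keep [2.5, 3]
s = 2.75 gives g = 0.125, positive; keep [2.75, 3]
s = 2.875 gives g = -0.40625, negative; keep [2.75, 2.875]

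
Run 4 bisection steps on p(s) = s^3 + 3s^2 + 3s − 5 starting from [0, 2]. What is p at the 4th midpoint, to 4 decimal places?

m = 1, p(m) = 2 (+); new bracket [0, 1]
m = 0.5, p(m) = -2.625 (−); new bracket [0.5, 1]
m = 0.75, p(m) = -0.640625 (−); new bracket [0.75, 1]
m = 0.875, p(m) = 0.5918 (+); new bracket [0.75, 0.875]

0.5918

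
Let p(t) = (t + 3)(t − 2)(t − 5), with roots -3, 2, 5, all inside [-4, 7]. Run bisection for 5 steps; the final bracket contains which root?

-3

t = 1.5 gives p = 7.875, positive; keep [-4, 1.5]
t = -1.25 gives p = 35.546875, positive; keep [-4, -1.25]
t = -2.625 gives p = 13.224609, positive; keep [-4, -2.625]
t = -3.3125 gives p = -13.8, negative; keep [-3.3125, -2.625]
t = -2.96875 gives p = 1.2373, positive; keep [-3.3125, -2.96875]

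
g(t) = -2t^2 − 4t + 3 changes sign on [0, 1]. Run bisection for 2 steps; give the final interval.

[0.5, 0.75]

t = 0.5 gives g = 0.5, positive; keep [0.5, 1]
t = 0.75 gives g = -1.125, negative; keep [0.5, 0.75]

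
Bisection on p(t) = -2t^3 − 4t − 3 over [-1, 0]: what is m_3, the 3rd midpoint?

-0.625

p(-0.5) = -0.75 < 0, so the root lies in [-1, -0.5]
p(-0.75) = 0.84375 > 0, so the root lies in [-0.75, -0.5]
p(-0.625) = -0.011719 < 0, so the root lies in [-0.75, -0.625]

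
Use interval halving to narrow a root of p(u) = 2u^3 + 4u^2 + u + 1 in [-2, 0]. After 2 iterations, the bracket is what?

midpoint -1: p = 2 > 0 → [-2, -1]
midpoint -1.5: p = 1.75 > 0 → [-2, -1.5]

[-2, -1.5]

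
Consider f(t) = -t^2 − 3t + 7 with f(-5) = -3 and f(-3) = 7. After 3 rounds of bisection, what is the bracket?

[-4.75, -4.5]

m = -4, f(m) = 3 (+); new bracket [-5, -4]
m = -4.5, f(m) = 0.25 (+); new bracket [-5, -4.5]
m = -4.75, f(m) = -1.3125 (−); new bracket [-4.75, -4.5]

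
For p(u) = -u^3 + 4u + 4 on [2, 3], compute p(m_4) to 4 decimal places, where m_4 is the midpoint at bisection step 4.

p(2.5) = -1.625 < 0, so the root lies in [2, 2.5]
p(2.25) = 1.609375 > 0, so the root lies in [2.25, 2.5]
p(2.375) = 0.103516 > 0, so the root lies in [2.375, 2.5]
p(2.4375) = -0.7322 < 0, so the root lies in [2.375, 2.4375]

-0.7322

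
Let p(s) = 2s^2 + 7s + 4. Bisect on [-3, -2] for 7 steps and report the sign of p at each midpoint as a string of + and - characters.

--+++--

p(-2.5) = -1 < 0, so the root lies in [-3, -2.5]
p(-2.75) = -0.125 < 0, so the root lies in [-3, -2.75]
p(-2.875) = 0.40625 > 0, so the root lies in [-2.875, -2.75]
p(-2.8125) = 0.1328 > 0, so the root lies in [-2.8125, -2.75]
p(-2.78125) = 0.002 > 0, so the root lies in [-2.78125, -2.75]
p(-2.765625) = -0.062 < 0, so the root lies in [-2.78125, -2.765625]
p(-2.7734375) = -0.0302 < 0, so the root lies in [-2.78125, -2.7734375]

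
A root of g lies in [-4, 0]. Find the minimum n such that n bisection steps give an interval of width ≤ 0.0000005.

23

Width after n steps is 4/2^n. Need 2^n ≥ 4/0.0000005 = 8000000.
2^22 = 4194304 < 8000000 ≤ 2^23 = 8388608, so n = 23.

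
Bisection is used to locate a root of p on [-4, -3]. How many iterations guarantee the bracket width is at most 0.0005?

11

Width after n steps is 1/2^n. Need 2^n ≥ 1/0.0005 = 2000.
2^10 = 1024 < 2000 ≤ 2^11 = 2048, so n = 11.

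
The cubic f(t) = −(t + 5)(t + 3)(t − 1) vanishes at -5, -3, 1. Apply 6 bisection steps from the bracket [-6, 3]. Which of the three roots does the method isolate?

1

midpoint -1.5: f = 13.125 > 0 → [-1.5, 3]
midpoint 0.75: f = 5.390625 > 0 → [0.75, 3]
midpoint 1.875: f = -29.326172 < 0 → [0.75, 1.875]
midpoint 1.3125: f = -8.5071 < 0 → [0.75, 1.3125]
midpoint 1.03125: f = -0.7598 < 0 → [0.75, 1.03125]
midpoint 0.890625: f = 2.5067 > 0 → [0.890625, 1.03125]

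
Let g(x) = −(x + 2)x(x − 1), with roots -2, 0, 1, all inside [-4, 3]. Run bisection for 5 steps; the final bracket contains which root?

-2

x = -0.5 gives g = -1.125, negative; keep [-4, -0.5]
x = -2.25 gives g = 1.828125, positive; keep [-2.25, -0.5]
x = -1.375 gives g = -2.041016, negative; keep [-2.25, -1.375]
x = -1.8125 gives g = -0.9558, negative; keep [-2.25, -1.8125]
x = -2.03125 gives g = 0.1924, positive; keep [-2.03125, -1.8125]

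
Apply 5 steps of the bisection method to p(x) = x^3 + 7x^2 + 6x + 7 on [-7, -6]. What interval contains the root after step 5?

m = -6.5, p(m) = -10.875 (−); new bracket [-6.5, -6]
m = -6.25, p(m) = -1.203125 (−); new bracket [-6.25, -6]
m = -6.125, p(m) = 3.076172 (+); new bracket [-6.25, -6.125]
m = -6.1875, p(m) = 0.9817 (+); new bracket [-6.25, -6.1875]
m = -6.21875, p(m) = -0.0993 (−); new bracket [-6.21875, -6.1875]

[-6.21875, -6.1875]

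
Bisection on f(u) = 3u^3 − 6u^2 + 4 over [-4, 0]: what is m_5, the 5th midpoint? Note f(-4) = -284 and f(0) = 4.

-0.625

midpoint -2: f = -44 < 0 → [-2, 0]
midpoint -1: f = -5 < 0 → [-1, 0]
midpoint -0.5: f = 2.125 > 0 → [-1, -0.5]
midpoint -0.75: f = -0.6406 < 0 → [-0.75, -0.5]
midpoint -0.625: f = 0.9238 > 0 → [-0.75, -0.625]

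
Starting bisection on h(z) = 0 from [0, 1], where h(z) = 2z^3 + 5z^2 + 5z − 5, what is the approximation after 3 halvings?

0.625

midpoint 0.5: h = -1 < 0 → [0.5, 1]
midpoint 0.75: h = 2.40625 > 0 → [0.5, 0.75]
midpoint 0.625: h = 0.566406 > 0 → [0.5, 0.625]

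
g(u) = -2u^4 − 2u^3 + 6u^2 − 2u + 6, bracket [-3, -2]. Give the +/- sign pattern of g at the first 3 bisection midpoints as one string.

midpoint -2.5: g = 1.625 > 0 → [-3, -2.5]
midpoint -2.75: g = -15.914062 < 0 → [-2.75, -2.5]
midpoint -2.625: g = -6.191895 < 0 → [-2.625, -2.5]

+--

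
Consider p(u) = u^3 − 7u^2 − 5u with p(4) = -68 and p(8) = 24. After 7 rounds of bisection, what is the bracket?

m = 6, p(m) = -66 (−); new bracket [6, 8]
m = 7, p(m) = -35 (−); new bracket [7, 8]
m = 7.5, p(m) = -9.375 (−); new bracket [7.5, 8]
m = 7.75, p(m) = 6.2969 (+); new bracket [7.5, 7.75]
m = 7.625, p(m) = -1.7871 (−); new bracket [7.625, 7.75]
m = 7.6875, p(m) = 2.1921 (+); new bracket [7.625, 7.6875]
m = 7.65625, p(m) = 0.1869 (+); new bracket [7.625, 7.65625]

[7.625, 7.65625]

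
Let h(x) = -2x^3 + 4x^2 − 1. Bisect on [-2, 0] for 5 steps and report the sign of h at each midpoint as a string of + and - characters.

x = -1 gives h = 5, positive; keep [-1, 0]
x = -0.5 gives h = 0.25, positive; keep [-0.5, 0]
x = -0.25 gives h = -0.71875, negative; keep [-0.5, -0.25]
x = -0.375 gives h = -0.332, negative; keep [-0.5, -0.375]
x = -0.4375 gives h = -0.0669, negative; keep [-0.5, -0.4375]

++---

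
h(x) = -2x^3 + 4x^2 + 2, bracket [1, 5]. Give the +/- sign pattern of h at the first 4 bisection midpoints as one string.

-+--

m = 3, h(m) = -16 (−); new bracket [1, 3]
m = 2, h(m) = 2 (+); new bracket [2, 3]
m = 2.5, h(m) = -4.25 (−); new bracket [2, 2.5]
m = 2.25, h(m) = -0.5312 (−); new bracket [2, 2.25]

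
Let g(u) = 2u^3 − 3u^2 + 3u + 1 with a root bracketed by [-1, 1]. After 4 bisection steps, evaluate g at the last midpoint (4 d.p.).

-0.6523

u = 0 gives g = 1, positive; keep [-1, 0]
u = -0.5 gives g = -1.5, negative; keep [-0.5, 0]
u = -0.25 gives g = 0.03125, positive; keep [-0.5, -0.25]
u = -0.375 gives g = -0.6523, negative; keep [-0.375, -0.25]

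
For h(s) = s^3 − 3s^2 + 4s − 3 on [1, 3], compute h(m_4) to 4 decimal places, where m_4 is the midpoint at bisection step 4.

-0.1309

midpoint 2: h = 1 > 0 → [1, 2]
midpoint 1.5: h = -0.375 < 0 → [1.5, 2]
midpoint 1.75: h = 0.171875 > 0 → [1.5, 1.75]
midpoint 1.625: h = -0.1309 < 0 → [1.625, 1.75]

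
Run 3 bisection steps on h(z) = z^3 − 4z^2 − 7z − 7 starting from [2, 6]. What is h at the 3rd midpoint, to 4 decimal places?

-0.1250

z = 4 gives h = -35, negative; keep [4, 6]
z = 5 gives h = -17, negative; keep [5, 6]
z = 5.5 gives h = -0.125, negative; keep [5.5, 6]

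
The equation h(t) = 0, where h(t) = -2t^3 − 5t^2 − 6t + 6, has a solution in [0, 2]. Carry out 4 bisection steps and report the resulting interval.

[0.5, 0.625]

h(1) = -7 < 0, so the root lies in [0, 1]
h(0.5) = 1.5 > 0, so the root lies in [0.5, 1]
h(0.75) = -2.15625 < 0, so the root lies in [0.5, 0.75]
h(0.625) = -0.1914 < 0, so the root lies in [0.5, 0.625]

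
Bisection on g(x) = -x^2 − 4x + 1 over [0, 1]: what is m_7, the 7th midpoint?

0.2421875

x = 0.5 gives g = -1.25, negative; keep [0, 0.5]
x = 0.25 gives g = -0.0625, negative; keep [0, 0.25]
x = 0.125 gives g = 0.484375, positive; keep [0.125, 0.25]
x = 0.1875 gives g = 0.2148, positive; keep [0.1875, 0.25]
x = 0.21875 gives g = 0.0771, positive; keep [0.21875, 0.25]
x = 0.234375 gives g = 0.0076, positive; keep [0.234375, 0.25]
x = 0.2421875 gives g = -0.0274, negative; keep [0.234375, 0.2421875]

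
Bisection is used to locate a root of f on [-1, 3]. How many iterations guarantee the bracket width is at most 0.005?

Width after n steps is 4/2^n. Need 2^n ≥ 4/0.005 = 800.
2^9 = 512 < 800 ≤ 2^10 = 1024, so n = 10.

10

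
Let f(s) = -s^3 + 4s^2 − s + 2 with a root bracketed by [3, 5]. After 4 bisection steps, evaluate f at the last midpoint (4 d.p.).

f(4) = -2 < 0, so the root lies in [3, 4]
f(3.5) = 4.625 > 0, so the root lies in [3.5, 4]
f(3.75) = 1.765625 > 0, so the root lies in [3.75, 4]
f(3.875) = 0.002 > 0, so the root lies in [3.875, 4]

0.0020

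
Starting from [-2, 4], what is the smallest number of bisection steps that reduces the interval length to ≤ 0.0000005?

24

Width after n steps is 6/2^n. Need 2^n ≥ 6/0.0000005 = 12000000.
2^23 = 8388608 < 12000000 ≤ 2^24 = 16777216, so n = 24.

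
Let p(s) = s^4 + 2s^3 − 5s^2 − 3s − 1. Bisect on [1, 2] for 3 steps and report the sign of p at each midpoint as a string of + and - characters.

midpoint 1.5: p = -4.9375 < 0 → [1.5, 2]
midpoint 1.75: p = -1.464844 < 0 → [1.75, 2]
midpoint 1.875: p = 1.340088 > 0 → [1.75, 1.875]

--+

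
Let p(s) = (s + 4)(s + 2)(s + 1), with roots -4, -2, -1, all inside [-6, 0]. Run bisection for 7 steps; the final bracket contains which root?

-4

s = -3 gives p = 2, positive; keep [-6, -3]
s = -4.5 gives p = -4.375, negative; keep [-4.5, -3]
s = -3.75 gives p = 1.203125, positive; keep [-4.5, -3.75]
s = -4.125 gives p = -0.8301, negative; keep [-4.125, -3.75]
s = -3.9375 gives p = 0.3557, positive; keep [-4.125, -3.9375]
s = -4.03125 gives p = -0.1924, negative; keep [-4.03125, -3.9375]
s = -3.984375 gives p = 0.0925, positive; keep [-4.03125, -3.984375]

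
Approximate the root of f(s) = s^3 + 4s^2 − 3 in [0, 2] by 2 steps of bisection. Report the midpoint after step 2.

0.5

midpoint 1: f = 2 > 0 → [0, 1]
midpoint 0.5: f = -1.875 < 0 → [0.5, 1]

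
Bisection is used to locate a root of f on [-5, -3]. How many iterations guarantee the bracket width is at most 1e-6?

21

Width after n steps is 2/2^n. Need 2^n ≥ 2/1e-6 = 2000000.
2^20 = 1048576 < 2000000 ≤ 2^21 = 2097152, so n = 21.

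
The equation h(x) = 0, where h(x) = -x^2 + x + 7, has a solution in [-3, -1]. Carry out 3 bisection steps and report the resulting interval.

h(-2) = 1 > 0, so the root lies in [-3, -2]
h(-2.5) = -1.75 < 0, so the root lies in [-2.5, -2]
h(-2.25) = -0.3125 < 0, so the root lies in [-2.25, -2]

[-2.25, -2]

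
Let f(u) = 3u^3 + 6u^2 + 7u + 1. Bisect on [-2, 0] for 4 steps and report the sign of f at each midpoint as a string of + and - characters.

midpoint -1: f = -3 < 0 → [-1, 0]
midpoint -0.5: f = -1.375 < 0 → [-0.5, 0]
midpoint -0.25: f = -0.421875 < 0 → [-0.25, 0]
midpoint -0.125: f = 0.2129 > 0 → [-0.25, -0.125]

---+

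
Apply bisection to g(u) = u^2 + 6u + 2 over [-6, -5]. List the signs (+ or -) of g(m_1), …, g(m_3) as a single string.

-+-

g(-5.5) = -0.75 < 0, so the root lies in [-6, -5.5]
g(-5.75) = 0.5625 > 0, so the root lies in [-5.75, -5.5]
g(-5.625) = -0.109375 < 0, so the root lies in [-5.75, -5.625]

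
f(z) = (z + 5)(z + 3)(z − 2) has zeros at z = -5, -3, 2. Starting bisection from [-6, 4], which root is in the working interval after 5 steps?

z = -1 gives f = -24, negative; keep [-1, 4]
z = 1.5 gives f = -14.625, negative; keep [1.5, 4]
z = 2.75 gives f = 33.421875, positive; keep [1.5, 2.75]
z = 2.125 gives f = 4.5645, positive; keep [1.5, 2.125]
z = 1.8125 gives f = -6.1472, negative; keep [1.8125, 2.125]

2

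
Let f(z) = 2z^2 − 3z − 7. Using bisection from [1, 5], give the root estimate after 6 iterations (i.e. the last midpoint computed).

f(3) = 2 > 0, so the root lies in [1, 3]
f(2) = -5 < 0, so the root lies in [2, 3]
f(2.5) = -2 < 0, so the root lies in [2.5, 3]
f(2.75) = -0.125 < 0, so the root lies in [2.75, 3]
f(2.875) = 0.9062 > 0, so the root lies in [2.75, 2.875]
f(2.8125) = 0.3828 > 0, so the root lies in [2.75, 2.8125]

2.8125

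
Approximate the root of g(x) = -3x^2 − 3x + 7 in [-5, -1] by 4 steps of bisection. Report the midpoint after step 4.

-2.25

g(-3) = -11 < 0, so the root lies in [-3, -1]
g(-2) = 1 > 0, so the root lies in [-3, -2]
g(-2.5) = -4.25 < 0, so the root lies in [-2.5, -2]
g(-2.25) = -1.4375 < 0, so the root lies in [-2.25, -2]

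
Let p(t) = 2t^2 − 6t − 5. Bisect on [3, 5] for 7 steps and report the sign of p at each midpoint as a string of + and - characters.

m = 4, p(m) = 3 (+); new bracket [3, 4]
m = 3.5, p(m) = -1.5 (−); new bracket [3.5, 4]
m = 3.75, p(m) = 0.625 (+); new bracket [3.5, 3.75]
m = 3.625, p(m) = -0.4688 (−); new bracket [3.625, 3.75]
m = 3.6875, p(m) = 0.0703 (+); new bracket [3.625, 3.6875]
m = 3.65625, p(m) = -0.2012 (−); new bracket [3.65625, 3.6875]
m = 3.671875, p(m) = -0.0659 (−); new bracket [3.671875, 3.6875]

+-+-+--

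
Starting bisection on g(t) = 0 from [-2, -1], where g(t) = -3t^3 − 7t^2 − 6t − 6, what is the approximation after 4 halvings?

-1.8125

m = -1.5, g(m) = -2.625 (−); new bracket [-2, -1.5]
m = -1.75, g(m) = -0.859375 (−); new bracket [-2, -1.75]
m = -1.875, g(m) = 0.416016 (+); new bracket [-1.875, -1.75]
m = -1.8125, g(m) = -0.2581 (−); new bracket [-1.875, -1.8125]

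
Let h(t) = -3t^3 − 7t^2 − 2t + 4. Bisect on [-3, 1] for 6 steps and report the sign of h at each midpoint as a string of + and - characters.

t = -1 gives h = 2, positive; keep [-1, 1]
t = 0 gives h = 4, positive; keep [0, 1]
t = 0.5 gives h = 0.875, positive; keep [0.5, 1]
t = 0.75 gives h = -2.7031, negative; keep [0.5, 0.75]
t = 0.625 gives h = -0.7168, negative; keep [0.5, 0.625]
t = 0.5625 gives h = 0.1262, positive; keep [0.5625, 0.625]

+++--+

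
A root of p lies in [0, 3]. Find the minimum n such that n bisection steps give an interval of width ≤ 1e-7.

Width after n steps is 3/2^n. Need 2^n ≥ 3/1e-7 = 30000000.
2^24 = 16777216 < 30000000 ≤ 2^25 = 33554432, so n = 25.

25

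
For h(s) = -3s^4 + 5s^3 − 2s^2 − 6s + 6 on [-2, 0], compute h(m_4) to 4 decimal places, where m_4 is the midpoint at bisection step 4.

m = -1, h(m) = 2 (+); new bracket [-2, -1]
m = -1.5, h(m) = -21.5625 (−); new bracket [-1.5, -1]
m = -1.25, h(m) = -6.714844 (−); new bracket [-1.25, -1]
m = -1.125, h(m) = -1.7058 (−); new bracket [-1.125, -1]

-1.7058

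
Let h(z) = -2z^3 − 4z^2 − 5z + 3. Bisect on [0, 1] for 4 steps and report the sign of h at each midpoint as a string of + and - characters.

m = 0.5, h(m) = -0.75 (−); new bracket [0, 0.5]
m = 0.25, h(m) = 1.46875 (+); new bracket [0.25, 0.5]
m = 0.375, h(m) = 0.457031 (+); new bracket [0.375, 0.5]
m = 0.4375, h(m) = -0.1206 (−); new bracket [0.375, 0.4375]

-++-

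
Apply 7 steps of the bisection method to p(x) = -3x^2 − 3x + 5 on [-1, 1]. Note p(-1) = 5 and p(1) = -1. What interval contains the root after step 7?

[0.875, 0.890625]

x = 0 gives p = 5, positive; keep [0, 1]
x = 0.5 gives p = 2.75, positive; keep [0.5, 1]
x = 0.75 gives p = 1.0625, positive; keep [0.75, 1]
x = 0.875 gives p = 0.0781, positive; keep [0.875, 1]
x = 0.9375 gives p = -0.4492, negative; keep [0.875, 0.9375]
x = 0.90625 gives p = -0.1826, negative; keep [0.875, 0.90625]
x = 0.890625 gives p = -0.0515, negative; keep [0.875, 0.890625]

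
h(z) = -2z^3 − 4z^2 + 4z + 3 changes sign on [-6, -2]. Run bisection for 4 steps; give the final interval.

[-2.75, -2.5]

midpoint -4: h = 51 > 0 → [-4, -2]
midpoint -3: h = 9 > 0 → [-3, -2]
midpoint -2.5: h = -0.75 < 0 → [-3, -2.5]
midpoint -2.75: h = 3.3438 > 0 → [-2.75, -2.5]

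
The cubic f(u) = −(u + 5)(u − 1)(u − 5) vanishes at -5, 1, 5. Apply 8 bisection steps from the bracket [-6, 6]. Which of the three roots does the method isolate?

-5

midpoint 0: f = -25 < 0 → [-6, 0]
midpoint -3: f = -64 < 0 → [-6, -3]
midpoint -4.5: f = -26.125 < 0 → [-6, -4.5]
midpoint -5.25: f = 16.0156 > 0 → [-5.25, -4.5]
midpoint -4.875: f = -7.252 < 0 → [-5.25, -4.875]
midpoint -5.0625: f = 3.8127 > 0 → [-5.0625, -4.875]
midpoint -4.96875: f = -1.8594 < 0 → [-5.0625, -4.96875]
midpoint -5.015625: f = 0.9414 > 0 → [-5.015625, -4.96875]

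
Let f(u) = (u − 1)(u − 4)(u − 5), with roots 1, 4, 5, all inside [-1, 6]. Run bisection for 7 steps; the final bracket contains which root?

1

m = 2.5, f(m) = 5.625 (+); new bracket [-1, 2.5]
m = 0.75, f(m) = -3.453125 (−); new bracket [0.75, 2.5]
m = 1.625, f(m) = 5.009766 (+); new bracket [0.75, 1.625]
m = 1.1875, f(m) = 2.0105 (+); new bracket [0.75, 1.1875]
m = 0.96875, f(m) = -0.3819 (−); new bracket [0.96875, 1.1875]
m = 1.078125, f(m) = 0.8953 (+); new bracket [0.96875, 1.078125]
m = 1.0234375, f(m) = 0.2774 (+); new bracket [0.96875, 1.0234375]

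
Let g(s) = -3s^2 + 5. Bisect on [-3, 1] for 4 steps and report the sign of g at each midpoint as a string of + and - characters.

g(-1) = 2 > 0, so the root lies in [-3, -1]
g(-2) = -7 < 0, so the root lies in [-2, -1]
g(-1.5) = -1.75 < 0, so the root lies in [-1.5, -1]
g(-1.25) = 0.3125 > 0, so the root lies in [-1.5, -1.25]

+--+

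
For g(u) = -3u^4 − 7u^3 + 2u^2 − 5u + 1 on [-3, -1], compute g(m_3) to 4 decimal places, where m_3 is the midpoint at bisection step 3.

midpoint -2: g = 27 > 0 → [-3, -2]
midpoint -2.5: g = 18.1875 > 0 → [-3, -2.5]
midpoint -2.75: g = 3.878906 > 0 → [-3, -2.75]

3.8789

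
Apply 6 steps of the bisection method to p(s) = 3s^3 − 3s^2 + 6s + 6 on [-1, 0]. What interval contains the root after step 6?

s = -0.5 gives p = 1.875, positive; keep [-1, -0.5]
s = -0.75 gives p = -1.453125, negative; keep [-0.75, -0.5]
s = -0.625 gives p = 0.345703, positive; keep [-0.75, -0.625]
s = -0.6875 gives p = -0.5178, negative; keep [-0.6875, -0.625]
s = -0.65625 gives p = -0.0774, negative; keep [-0.65625, -0.625]
s = -0.640625 gives p = 0.1363, positive; keep [-0.65625, -0.640625]

[-0.65625, -0.640625]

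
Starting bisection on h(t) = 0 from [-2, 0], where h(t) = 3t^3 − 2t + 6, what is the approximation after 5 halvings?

-1.4375

t = -1 gives h = 5, positive; keep [-2, -1]
t = -1.5 gives h = -1.125, negative; keep [-1.5, -1]
t = -1.25 gives h = 2.640625, positive; keep [-1.5, -1.25]
t = -1.375 gives h = 0.9512, positive; keep [-1.5, -1.375]
t = -1.4375 gives h = -0.0364, negative; keep [-1.4375, -1.375]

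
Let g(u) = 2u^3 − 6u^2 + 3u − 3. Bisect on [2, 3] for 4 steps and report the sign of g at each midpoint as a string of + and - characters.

midpoint 2.5: g = -1.75 < 0 → [2.5, 3]
midpoint 2.75: g = 1.46875 > 0 → [2.5, 2.75]
midpoint 2.625: g = -0.292969 < 0 → [2.625, 2.75]
midpoint 2.6875: g = 0.5483 > 0 → [2.625, 2.6875]

-+-+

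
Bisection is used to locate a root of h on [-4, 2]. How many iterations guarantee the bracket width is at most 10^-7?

26

Width after n steps is 6/2^n. Need 2^n ≥ 6/10^-7 = 60000000.
2^25 = 33554432 < 60000000 ≤ 2^26 = 67108864, so n = 26.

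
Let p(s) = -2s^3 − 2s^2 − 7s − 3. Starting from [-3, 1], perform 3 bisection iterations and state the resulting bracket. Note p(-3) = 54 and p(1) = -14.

s = -1 gives p = 4, positive; keep [-1, 1]
s = 0 gives p = -3, negative; keep [-1, 0]
s = -0.5 gives p = 0.25, positive; keep [-0.5, 0]

[-0.5, 0]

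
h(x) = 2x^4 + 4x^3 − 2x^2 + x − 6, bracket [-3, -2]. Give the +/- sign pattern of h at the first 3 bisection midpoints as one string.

h(-2.5) = -5.375 < 0, so the root lies in [-3, -2.5]
h(-2.75) = 7.320312 > 0, so the root lies in [-2.75, -2.5]
h(-2.625) = 0.203613 > 0, so the root lies in [-2.625, -2.5]

-++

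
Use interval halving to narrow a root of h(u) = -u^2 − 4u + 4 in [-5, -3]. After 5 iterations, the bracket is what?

midpoint -4: h = 4 > 0 → [-5, -4]
midpoint -4.5: h = 1.75 > 0 → [-5, -4.5]
midpoint -4.75: h = 0.4375 > 0 → [-5, -4.75]
midpoint -4.875: h = -0.2656 < 0 → [-4.875, -4.75]
midpoint -4.8125: h = 0.0898 > 0 → [-4.875, -4.8125]

[-4.875, -4.8125]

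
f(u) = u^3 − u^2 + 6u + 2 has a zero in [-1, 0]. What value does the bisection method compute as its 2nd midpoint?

-0.25

midpoint -0.5: f = -1.375 < 0 → [-0.5, 0]
midpoint -0.25: f = 0.421875 > 0 → [-0.5, -0.25]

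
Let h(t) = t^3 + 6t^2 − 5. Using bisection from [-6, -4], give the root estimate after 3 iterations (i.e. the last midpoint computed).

-5.75

m = -5, h(m) = 20 (+); new bracket [-6, -5]
m = -5.5, h(m) = 10.125 (+); new bracket [-6, -5.5]
m = -5.75, h(m) = 3.265625 (+); new bracket [-6, -5.75]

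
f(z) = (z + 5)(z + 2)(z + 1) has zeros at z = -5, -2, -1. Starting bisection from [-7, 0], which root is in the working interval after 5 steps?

f(-3.5) = 5.625 > 0, so the root lies in [-7, -3.5]
f(-5.25) = -3.453125 < 0, so the root lies in [-5.25, -3.5]
f(-4.375) = 5.009766 > 0, so the root lies in [-5.25, -4.375]
f(-4.8125) = 2.0105 > 0, so the root lies in [-5.25, -4.8125]
f(-5.03125) = -0.3819 < 0, so the root lies in [-5.03125, -4.8125]

-5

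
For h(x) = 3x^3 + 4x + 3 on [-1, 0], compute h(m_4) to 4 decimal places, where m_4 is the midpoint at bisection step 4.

midpoint -0.5: h = 0.625 > 0 → [-1, -0.5]
midpoint -0.75: h = -1.265625 < 0 → [-0.75, -0.5]
midpoint -0.625: h = -0.232422 < 0 → [-0.625, -0.5]
midpoint -0.5625: h = 0.2161 > 0 → [-0.625, -0.5625]

0.2161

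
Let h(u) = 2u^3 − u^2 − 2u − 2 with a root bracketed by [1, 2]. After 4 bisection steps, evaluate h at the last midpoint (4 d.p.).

0.0630

m = 1.5, h(m) = -0.5 (−); new bracket [1.5, 2]
m = 1.75, h(m) = 2.15625 (+); new bracket [1.5, 1.75]
m = 1.625, h(m) = 0.691406 (+); new bracket [1.5, 1.625]
m = 1.5625, h(m) = 0.063 (+); new bracket [1.5, 1.5625]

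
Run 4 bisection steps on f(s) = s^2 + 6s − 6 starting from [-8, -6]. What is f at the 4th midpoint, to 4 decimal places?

0.0156

m = -7, f(m) = 1 (+); new bracket [-7, -6]
m = -6.5, f(m) = -2.75 (−); new bracket [-7, -6.5]
m = -6.75, f(m) = -0.9375 (−); new bracket [-7, -6.75]
m = -6.875, f(m) = 0.0156 (+); new bracket [-6.875, -6.75]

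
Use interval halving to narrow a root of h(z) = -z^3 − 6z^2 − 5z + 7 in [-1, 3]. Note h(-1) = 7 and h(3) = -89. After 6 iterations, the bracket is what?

midpoint 1: h = -5 < 0 → [-1, 1]
midpoint 0: h = 7 > 0 → [0, 1]
midpoint 0.5: h = 2.875 > 0 → [0.5, 1]
midpoint 0.75: h = -0.5469 < 0 → [0.5, 0.75]
midpoint 0.625: h = 1.2871 > 0 → [0.625, 0.75]
midpoint 0.6875: h = 0.4016 > 0 → [0.6875, 0.75]

[0.6875, 0.75]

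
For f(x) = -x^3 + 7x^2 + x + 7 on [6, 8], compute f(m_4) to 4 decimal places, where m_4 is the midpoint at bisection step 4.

-6.0215

f(7) = 14 > 0, so the root lies in [7, 8]
f(7.5) = -13.625 < 0, so the root lies in [7, 7.5]
f(7.25) = 1.109375 > 0, so the root lies in [7.25, 7.5]
f(7.375) = -6.0215 < 0, so the root lies in [7.25, 7.375]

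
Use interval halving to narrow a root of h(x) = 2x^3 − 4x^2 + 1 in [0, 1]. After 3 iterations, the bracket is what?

[0.5, 0.625]

midpoint 0.5: h = 0.25 > 0 → [0.5, 1]
midpoint 0.75: h = -0.40625 < 0 → [0.5, 0.75]
midpoint 0.625: h = -0.074219 < 0 → [0.5, 0.625]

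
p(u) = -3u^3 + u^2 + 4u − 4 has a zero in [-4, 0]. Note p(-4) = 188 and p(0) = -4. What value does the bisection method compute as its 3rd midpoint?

m = -2, p(m) = 16 (+); new bracket [-2, 0]
m = -1, p(m) = -4 (−); new bracket [-2, -1]
m = -1.5, p(m) = 2.375 (+); new bracket [-1.5, -1]

-1.5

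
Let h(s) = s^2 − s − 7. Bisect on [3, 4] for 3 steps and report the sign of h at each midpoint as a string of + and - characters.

h(3.5) = 1.75 > 0, so the root lies in [3, 3.5]
h(3.25) = 0.3125 > 0, so the root lies in [3, 3.25]
h(3.125) = -0.359375 < 0, so the root lies in [3.125, 3.25]

++-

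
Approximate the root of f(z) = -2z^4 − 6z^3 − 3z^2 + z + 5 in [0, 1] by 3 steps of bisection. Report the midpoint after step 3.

z = 0.5 gives f = 3.875, positive; keep [0.5, 1]
z = 0.75 gives f = 0.898438, positive; keep [0.75, 1]
z = 0.875 gives f = -1.61377, negative; keep [0.75, 0.875]

0.875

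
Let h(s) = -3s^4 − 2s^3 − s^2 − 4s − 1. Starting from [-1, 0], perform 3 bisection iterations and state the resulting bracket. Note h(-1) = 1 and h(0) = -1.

h(-0.5) = 0.8125 > 0, so the root lies in [-0.5, 0]
h(-0.25) = -0.042969 < 0, so the root lies in [-0.5, -0.25]
h(-0.375) = 0.405518 > 0, so the root lies in [-0.375, -0.25]

[-0.375, -0.25]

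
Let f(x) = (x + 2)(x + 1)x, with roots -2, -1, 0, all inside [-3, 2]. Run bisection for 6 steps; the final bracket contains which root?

0

midpoint -0.5: f = -0.375 < 0 → [-0.5, 2]
midpoint 0.75: f = 3.609375 > 0 → [-0.5, 0.75]
midpoint 0.125: f = 0.298828 > 0 → [-0.5, 0.125]
midpoint -0.1875: f = -0.2761 < 0 → [-0.1875, 0.125]
midpoint -0.03125: f = -0.0596 < 0 → [-0.03125, 0.125]
midpoint 0.046875: f = 0.1004 > 0 → [-0.03125, 0.046875]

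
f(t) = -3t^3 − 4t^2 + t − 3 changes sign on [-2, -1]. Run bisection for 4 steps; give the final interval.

[-1.875, -1.8125]

m = -1.5, f(m) = -3.375 (−); new bracket [-2, -1.5]
m = -1.75, f(m) = -0.921875 (−); new bracket [-2, -1.75]
m = -1.875, f(m) = 0.837891 (+); new bracket [-1.875, -1.75]
m = -1.8125, f(m) = -0.0901 (−); new bracket [-1.875, -1.8125]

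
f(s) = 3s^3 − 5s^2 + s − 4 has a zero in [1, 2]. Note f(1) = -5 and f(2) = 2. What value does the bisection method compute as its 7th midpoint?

1.8671875

m = 1.5, f(m) = -3.625 (−); new bracket [1.5, 2]
m = 1.75, f(m) = -1.484375 (−); new bracket [1.75, 2]
m = 1.875, f(m) = 0.072266 (+); new bracket [1.75, 1.875]
m = 1.8125, f(m) = -0.7502 (−); new bracket [1.8125, 1.875]
m = 1.84375, f(m) = -0.3503 (−); new bracket [1.84375, 1.875]
m = 1.859375, f(m) = -0.1419 (−); new bracket [1.859375, 1.875]
m = 1.8671875, f(m) = -0.0355 (−); new bracket [1.8671875, 1.875]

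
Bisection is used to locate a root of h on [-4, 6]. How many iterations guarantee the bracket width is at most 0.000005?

21

Width after n steps is 10/2^n. Need 2^n ≥ 10/0.000005 = 2000000.
2^20 = 1048576 < 2000000 ≤ 2^21 = 2097152, so n = 21.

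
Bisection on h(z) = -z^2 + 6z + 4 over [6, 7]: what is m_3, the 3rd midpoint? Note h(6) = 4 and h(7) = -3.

z = 6.5 gives h = 0.75, positive; keep [6.5, 7]
z = 6.75 gives h = -1.0625, negative; keep [6.5, 6.75]
z = 6.625 gives h = -0.140625, negative; keep [6.5, 6.625]

6.625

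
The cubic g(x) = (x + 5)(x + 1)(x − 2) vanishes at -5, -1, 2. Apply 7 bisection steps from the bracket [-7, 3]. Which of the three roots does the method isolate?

m = -2, g(m) = 12 (+); new bracket [-7, -2]
m = -4.5, g(m) = 11.375 (+); new bracket [-7, -4.5]
m = -5.75, g(m) = -27.609375 (−); new bracket [-5.75, -4.5]
m = -5.125, g(m) = -3.6738 (−); new bracket [-5.125, -4.5]
m = -4.8125, g(m) = 4.8699 (+); new bracket [-5.125, -4.8125]
m = -4.96875, g(m) = 0.8643 (+); new bracket [-5.125, -4.96875]
m = -5.046875, g(m) = -1.3368 (−); new bracket [-5.046875, -4.96875]

-5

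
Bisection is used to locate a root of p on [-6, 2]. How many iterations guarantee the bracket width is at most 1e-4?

17

Width after n steps is 8/2^n. Need 2^n ≥ 8/1e-4 = 80000.
2^16 = 65536 < 80000 ≤ 2^17 = 131072, so n = 17.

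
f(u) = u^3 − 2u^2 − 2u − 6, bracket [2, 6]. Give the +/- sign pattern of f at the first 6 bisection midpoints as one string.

midpoint 4: f = 18 > 0 → [2, 4]
midpoint 3: f = -3 < 0 → [3, 4]
midpoint 3.5: f = 5.375 > 0 → [3, 3.5]
midpoint 3.25: f = 0.7031 > 0 → [3, 3.25]
midpoint 3.125: f = -1.2637 < 0 → [3.125, 3.25]
midpoint 3.1875: f = -0.3098 < 0 → [3.1875, 3.25]

+-++--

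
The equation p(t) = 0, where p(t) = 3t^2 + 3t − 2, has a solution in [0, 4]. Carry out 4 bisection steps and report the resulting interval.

t = 2 gives p = 16, positive; keep [0, 2]
t = 1 gives p = 4, positive; keep [0, 1]
t = 0.5 gives p = 0.25, positive; keep [0, 0.5]
t = 0.25 gives p = -1.0625, negative; keep [0.25, 0.5]

[0.25, 0.5]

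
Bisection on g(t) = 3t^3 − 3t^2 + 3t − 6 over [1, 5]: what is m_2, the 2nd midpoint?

2

t = 3 gives g = 57, positive; keep [1, 3]
t = 2 gives g = 12, positive; keep [1, 2]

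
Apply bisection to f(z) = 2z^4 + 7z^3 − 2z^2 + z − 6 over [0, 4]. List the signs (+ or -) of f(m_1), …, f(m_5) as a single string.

++---

m = 2, f(m) = 76 (+); new bracket [0, 2]
m = 1, f(m) = 2 (+); new bracket [0, 1]
m = 0.5, f(m) = -5 (−); new bracket [0.5, 1]
m = 0.75, f(m) = -2.7891 (−); new bracket [0.75, 1]
m = 0.875, f(m) = -0.7944 (−); new bracket [0.875, 1]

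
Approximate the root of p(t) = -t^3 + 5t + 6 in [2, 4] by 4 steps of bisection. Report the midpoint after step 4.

2.625

t = 3 gives p = -6, negative; keep [2, 3]
t = 2.5 gives p = 2.875, positive; keep [2.5, 3]
t = 2.75 gives p = -1.046875, negative; keep [2.5, 2.75]
t = 2.625 gives p = 1.0371, positive; keep [2.625, 2.75]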